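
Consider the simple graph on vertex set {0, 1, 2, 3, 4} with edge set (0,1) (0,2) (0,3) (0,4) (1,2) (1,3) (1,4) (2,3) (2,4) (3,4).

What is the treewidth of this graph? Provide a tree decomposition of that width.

Treewidth 4.
One optimal decomposition is:
Bags: B1 = {0, 1, 2, 3, 4}
Tree: (single bag)

With just one bag of size 5, the width is 5 − 1 = 4, so tw(G) ≤ 4. For the lower bound, the 5 vertices {0, 1, 2, 3, 4} are pairwise adjacent, and any tree decomposition puts a clique entirely inside one bag — forcing width ≥ 4. Hence tw(G) = 4 exactly.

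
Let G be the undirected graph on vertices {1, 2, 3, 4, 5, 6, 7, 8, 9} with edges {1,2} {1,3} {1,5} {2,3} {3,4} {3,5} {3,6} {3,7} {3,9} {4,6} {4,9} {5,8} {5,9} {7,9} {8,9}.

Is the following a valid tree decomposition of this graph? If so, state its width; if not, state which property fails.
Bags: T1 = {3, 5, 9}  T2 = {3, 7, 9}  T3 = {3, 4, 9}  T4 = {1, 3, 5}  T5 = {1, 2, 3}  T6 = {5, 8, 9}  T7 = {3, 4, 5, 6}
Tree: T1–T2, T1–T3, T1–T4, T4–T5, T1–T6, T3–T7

A tree decomposition must satisfy three properties: every vertex lies in some bag; for every edge, both endpoints lie together in some bag; and for every vertex, the bags containing it form a connected subtree. Here bags containing vertex 5 are not connected in the tree, so the decomposition is invalid.

No — bags containing vertex 5 are not connected in the tree.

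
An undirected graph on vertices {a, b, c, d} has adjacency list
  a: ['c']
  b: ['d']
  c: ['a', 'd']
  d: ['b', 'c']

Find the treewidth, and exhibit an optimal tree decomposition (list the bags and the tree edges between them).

Every bag has size at most 2, so the width is 2 − 1 = 1 and tw(G) ≤ 1. Any graph with an edge has treewidth ≥ 1, and G has the edge a–c. Therefore the treewidth is 1.

Treewidth 1.
One optimal decomposition is:
Bags: B1 = {a, c}  B2 = {c, d}  B3 = {b, d}
Tree: B1–B2, B2–B3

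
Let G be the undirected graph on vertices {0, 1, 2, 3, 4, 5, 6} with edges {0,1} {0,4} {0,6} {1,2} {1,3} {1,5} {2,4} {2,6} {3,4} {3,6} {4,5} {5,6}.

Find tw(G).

3

A width-3 tree decomposition is:
Bags: B1 = {0, 1, 4, 6}  B2 = {1, 2, 4, 6}  B3 = {1, 3, 4, 6}  B4 = {1, 4, 5, 6}
Tree: B1–B2, B2–B3, B3–B4
Each bag holds 4 vertices, so the decomposition has width 3, which upper-bounds the treewidth. For the lower bound: the 4 vertex sets {0,6}, {2,4}, {1}, {3} are disjoint, each induces a connected subgraph, and every pair is joined by at least one edge of G. Contracting each set to a single vertex therefore yields K_{4} as a minor, and since treewidth is minor-monotone, tw(G) ≥ tw(K_{4}) = 3. Therefore the treewidth is 3.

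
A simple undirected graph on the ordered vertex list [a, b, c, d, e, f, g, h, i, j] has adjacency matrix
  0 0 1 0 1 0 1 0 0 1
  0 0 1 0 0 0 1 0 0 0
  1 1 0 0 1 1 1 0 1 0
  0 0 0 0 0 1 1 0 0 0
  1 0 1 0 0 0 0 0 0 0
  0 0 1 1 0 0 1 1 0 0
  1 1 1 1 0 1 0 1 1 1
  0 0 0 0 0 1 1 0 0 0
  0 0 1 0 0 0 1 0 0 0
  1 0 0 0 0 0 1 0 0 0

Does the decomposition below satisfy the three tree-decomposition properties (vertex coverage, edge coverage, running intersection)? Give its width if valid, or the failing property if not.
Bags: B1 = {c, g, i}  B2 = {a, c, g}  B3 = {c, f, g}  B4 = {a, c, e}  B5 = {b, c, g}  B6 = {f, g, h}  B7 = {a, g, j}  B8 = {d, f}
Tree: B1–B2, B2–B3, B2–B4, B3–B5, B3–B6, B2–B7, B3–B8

A tree decomposition must satisfy three properties: every vertex lies in some bag; for every edge, both endpoints lie together in some bag; and for every vertex, the bags containing it form a connected subtree. Here edge (g,d) lies in no bag, so the decomposition is invalid.

No — edge (g,d) lies in no bag.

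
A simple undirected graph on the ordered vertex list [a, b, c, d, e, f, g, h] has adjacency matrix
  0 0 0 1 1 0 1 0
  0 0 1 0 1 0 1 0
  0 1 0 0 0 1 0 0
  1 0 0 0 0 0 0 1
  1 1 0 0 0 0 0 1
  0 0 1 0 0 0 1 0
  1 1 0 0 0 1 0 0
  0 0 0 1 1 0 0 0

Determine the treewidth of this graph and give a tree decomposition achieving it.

Treewidth 2.
One such decomposition:
Bags: B1 = {c, f, g}  B2 = {b, c, g}  B3 = {a, b, g}  B4 = {a, b, e}  B5 = {a, d, e}  B6 = {d, e, h}
Tree: B1–B2, B2–B3, B3–B4, B4–B5, B5–B6

Each bag holds 3 vertices, so the decomposition has width 2, which upper-bounds the treewidth. For the lower bound, G contains the cycle f–c–b–g–f, so G is not a forest; only forests have treewidth ≤ 1, hence tw(G) ≥ 2. Combining the bounds, tw(G) = 2.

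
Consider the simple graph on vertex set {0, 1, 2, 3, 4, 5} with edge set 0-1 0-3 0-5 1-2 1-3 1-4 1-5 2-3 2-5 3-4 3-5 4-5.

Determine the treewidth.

3

A width-3 tree decomposition is:
Bags: B1 = {1, 2, 3, 5}  B2 = {0, 1, 3, 5}  B3 = {1, 3, 4, 5}
Tree: B1–B2, B1–B3
The largest bag has 4 vertices, giving width 3; this decomposition certifies tw(G) ≤ 3. For the lower bound, the 4 vertices {0, 1, 3, 5} are pairwise adjacent, and any tree decomposition puts a clique entirely inside one bag — forcing width ≥ 3. Combining the bounds, tw(G) = 3.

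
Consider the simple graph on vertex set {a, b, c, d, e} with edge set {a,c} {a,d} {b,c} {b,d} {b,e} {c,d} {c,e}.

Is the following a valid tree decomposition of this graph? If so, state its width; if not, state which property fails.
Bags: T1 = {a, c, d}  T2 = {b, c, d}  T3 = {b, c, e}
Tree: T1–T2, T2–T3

Yes; width 2.

Every vertex of G appears in some bag (union = {a, b, c, d, e}); every edge is covered by a bag; and for each vertex v the set of bags containing v is connected in the bag tree. The decomposition is therefore valid. The largest bag has 3 vertices, so the width is 2.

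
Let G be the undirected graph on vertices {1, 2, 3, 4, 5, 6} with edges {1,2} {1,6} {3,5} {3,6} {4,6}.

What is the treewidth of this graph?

A width-1 tree decomposition is:
Bags: B1 = {1, 6}  B2 = {3, 6}  B3 = {4, 6}  B4 = {1, 2}  B5 = {3, 5}
Tree: B1–B2, B2–B3, B1–B4, B2–B5
The largest bag has 2 vertices, giving width 1; this decomposition certifies tw(G) ≤ 1. Since G has at least one edge (e.g. 1–6), it is not an edgeless graph, so tw(G) ≥ 1. The upper and lower bounds meet at 1, so that is the treewidth.

1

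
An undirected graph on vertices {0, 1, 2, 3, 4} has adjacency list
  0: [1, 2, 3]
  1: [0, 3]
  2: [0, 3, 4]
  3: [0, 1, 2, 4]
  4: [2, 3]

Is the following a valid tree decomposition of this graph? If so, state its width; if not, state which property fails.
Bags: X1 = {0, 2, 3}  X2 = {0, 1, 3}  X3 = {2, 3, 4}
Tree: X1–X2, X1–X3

Checking the three conditions: (i) the bags cover all of {0, 1, 2, 3, 4}; (ii) for each edge, some bag contains both endpoints; (iii) the bags containing any fixed vertex form a subtree. All hold, so the decomposition is valid with width 3 − 1 = 2.

Yes; width 2.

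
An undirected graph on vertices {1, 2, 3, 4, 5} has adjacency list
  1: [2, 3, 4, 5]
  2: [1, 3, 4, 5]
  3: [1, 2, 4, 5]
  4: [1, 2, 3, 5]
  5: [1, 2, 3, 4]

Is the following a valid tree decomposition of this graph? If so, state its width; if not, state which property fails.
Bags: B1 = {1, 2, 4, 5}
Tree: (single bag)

No — vertex 3 appears in no bag.

A tree decomposition must satisfy three properties: every vertex lies in some bag; for every edge, both endpoints lie together in some bag; and for every vertex, the bags containing it form a connected subtree. Here vertex 3 appears in no bag, so the decomposition is invalid.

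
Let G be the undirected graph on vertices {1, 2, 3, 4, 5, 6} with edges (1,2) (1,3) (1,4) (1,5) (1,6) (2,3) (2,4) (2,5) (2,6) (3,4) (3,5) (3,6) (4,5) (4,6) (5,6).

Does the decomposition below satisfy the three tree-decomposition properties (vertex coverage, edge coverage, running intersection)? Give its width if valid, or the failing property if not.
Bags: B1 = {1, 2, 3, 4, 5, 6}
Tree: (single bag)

Every vertex of G appears in some bag (union = {1, 2, 3, 4, 5, 6}); every edge is covered by a bag; and for each vertex v the set of bags containing v is connected in the bag tree. The decomposition is therefore valid. The largest bag has 6 vertices, so the width is 5.

Yes; width 5.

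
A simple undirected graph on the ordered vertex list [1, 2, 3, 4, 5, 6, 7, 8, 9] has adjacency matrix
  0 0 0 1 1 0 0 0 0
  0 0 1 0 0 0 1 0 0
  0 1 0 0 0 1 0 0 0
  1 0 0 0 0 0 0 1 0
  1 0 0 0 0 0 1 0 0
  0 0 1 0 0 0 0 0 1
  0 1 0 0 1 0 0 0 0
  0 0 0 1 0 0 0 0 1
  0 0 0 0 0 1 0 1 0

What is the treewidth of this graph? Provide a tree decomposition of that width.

Treewidth 2.
One such decomposition:
Bags: B1 = {2, 3, 6}  B2 = {2, 6, 9}  B3 = {2, 8, 9}  B4 = {2, 4, 8}  B5 = {1, 2, 4}  B6 = {1, 2, 5}  B7 = {2, 5, 7}
Tree: B1–B2, B2–B3, B3–B4, B4–B5, B5–B6, B6–B7

Each bag holds 3 vertices, so the decomposition has width 2, which upper-bounds the treewidth. For the lower bound, G contains the cycle 2–3–6–9–8–4–1–5–7–2, so G is not a forest; only forests have treewidth ≤ 1, hence tw(G) ≥ 2. The upper and lower bounds meet at 2, so that is the treewidth.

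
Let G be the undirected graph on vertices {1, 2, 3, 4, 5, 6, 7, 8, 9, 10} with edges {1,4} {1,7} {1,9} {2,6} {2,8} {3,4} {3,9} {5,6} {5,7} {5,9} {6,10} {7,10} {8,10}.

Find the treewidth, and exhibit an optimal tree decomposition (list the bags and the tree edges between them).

Every bag has size at most 3, so the width is 3 − 1 = 2 and tw(G) ≤ 2. The edges 2–8–10–6–2 form a cycle, so G is not a tree and its treewidth is at least 2. Combining the bounds, tw(G) = 2.

Treewidth 2.
One such decomposition:
Bags: B1 = {2, 6, 8}  B2 = {6, 8, 10}  B3 = {5, 6, 10}  B4 = {5, 7, 10}  B5 = {5, 7, 9}  B6 = {1, 7, 9}  B7 = {1, 3, 9}  B8 = {1, 3, 4}
Tree: B1–B2, B2–B3, B3–B4, B4–B5, B5–B6, B6–B7, B7–B8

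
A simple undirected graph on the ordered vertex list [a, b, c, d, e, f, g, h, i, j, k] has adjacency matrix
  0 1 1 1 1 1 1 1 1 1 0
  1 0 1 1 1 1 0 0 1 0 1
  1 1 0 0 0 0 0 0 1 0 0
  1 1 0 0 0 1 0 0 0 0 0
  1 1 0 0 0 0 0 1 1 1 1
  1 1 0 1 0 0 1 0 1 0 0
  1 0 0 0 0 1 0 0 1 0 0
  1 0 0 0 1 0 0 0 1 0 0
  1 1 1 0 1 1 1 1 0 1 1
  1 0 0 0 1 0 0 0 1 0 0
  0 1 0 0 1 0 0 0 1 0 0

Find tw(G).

A width-3 tree decomposition is:
Bags: B1 = {a, b, e, i}  B2 = {b, e, i, k}  B3 = {a, e, i, j}  B4 = {a, b, c, i}  B5 = {a, b, f, i}  B6 = {a, b, d, f}  B7 = {a, f, g, i}  B8 = {a, e, h, i}
Tree: B1–B2, B1–B3, B1–B4, B4–B5, B5–B6, B5–B7, B1–B8
The largest bag has 4 vertices, giving width 3; this decomposition certifies tw(G) ≤ 3. On the other hand G contains the 4-clique {a, b, d, f}. A clique must lie in a single bag of any decomposition, so no decomposition can have width below 3. The upper and lower bounds meet at 3, so that is the treewidth.

3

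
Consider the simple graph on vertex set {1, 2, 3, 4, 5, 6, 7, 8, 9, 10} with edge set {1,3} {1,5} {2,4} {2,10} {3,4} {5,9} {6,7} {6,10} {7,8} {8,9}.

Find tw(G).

A width-2 tree decomposition is:
Bags: B1 = {1, 3, 5}  B2 = {3, 5, 9}  B3 = {3, 8, 9}  B4 = {3, 7, 8}  B5 = {3, 6, 7}  B6 = {3, 6, 10}  B7 = {2, 3, 10}  B8 = {2, 3, 4}
Tree: B1–B2, B2–B3, B3–B4, B4–B5, B5–B6, B6–B7, B7–B8
Every bag has size at most 3, so the width is 3 − 1 = 2 and tw(G) ≤ 2. For the lower bound, G contains the cycle 3–1–5–9–8–7–6–10–2–4–3, so G is not a forest; only forests have treewidth ≤ 1, hence tw(G) ≥ 2. The upper and lower bounds meet at 2, so that is the treewidth.

2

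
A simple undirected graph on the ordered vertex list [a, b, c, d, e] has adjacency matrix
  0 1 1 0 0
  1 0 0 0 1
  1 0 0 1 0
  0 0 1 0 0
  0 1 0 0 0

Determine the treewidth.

A width-1 tree decomposition is:
Bags: B1 = {c, d}  B2 = {a, c}  B3 = {a, b}  B4 = {b, e}
Tree: B1–B2, B2–B3, B3–B4
The largest bag has 2 vertices, giving width 1; this decomposition certifies tw(G) ≤ 1. Any graph with an edge has treewidth ≥ 1, and G has the edge d–c. Hence tw(G) = 1 exactly.

1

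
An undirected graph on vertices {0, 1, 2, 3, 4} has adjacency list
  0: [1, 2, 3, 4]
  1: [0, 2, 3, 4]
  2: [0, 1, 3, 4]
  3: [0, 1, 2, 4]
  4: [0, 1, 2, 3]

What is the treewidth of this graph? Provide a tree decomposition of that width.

Treewidth 4.
One such decomposition:
Bags: B1 = {0, 1, 2, 3, 4}
Tree: (single bag)

A single bag containing all 5 vertices is trivially a valid decomposition of width 4. On the other hand G contains the 5-clique {0, 1, 2, 3, 4}. A clique must lie in a single bag of any decomposition, so no decomposition can have width below 4. Hence tw(G) = 4 exactly.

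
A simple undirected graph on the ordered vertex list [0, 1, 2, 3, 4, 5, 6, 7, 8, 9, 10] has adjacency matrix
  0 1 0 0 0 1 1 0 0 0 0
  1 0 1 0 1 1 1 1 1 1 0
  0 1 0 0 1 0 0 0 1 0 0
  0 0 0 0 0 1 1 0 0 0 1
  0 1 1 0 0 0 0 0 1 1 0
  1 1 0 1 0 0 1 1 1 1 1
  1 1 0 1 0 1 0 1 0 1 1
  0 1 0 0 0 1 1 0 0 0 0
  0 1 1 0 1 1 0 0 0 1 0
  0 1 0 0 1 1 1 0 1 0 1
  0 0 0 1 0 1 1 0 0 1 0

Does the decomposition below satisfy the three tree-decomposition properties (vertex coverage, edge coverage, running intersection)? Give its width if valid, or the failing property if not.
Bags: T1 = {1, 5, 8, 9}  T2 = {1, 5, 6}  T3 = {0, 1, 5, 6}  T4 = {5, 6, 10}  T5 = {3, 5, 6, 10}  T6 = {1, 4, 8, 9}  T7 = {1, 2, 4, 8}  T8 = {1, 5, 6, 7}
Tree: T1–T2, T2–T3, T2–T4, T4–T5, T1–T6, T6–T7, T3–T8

A tree decomposition must satisfy three properties: every vertex lies in some bag; for every edge, both endpoints lie together in some bag; and for every vertex, the bags containing it form a connected subtree. Here edge (9,6) lies in no bag, so the decomposition is invalid.

No — edge (9,6) lies in no bag.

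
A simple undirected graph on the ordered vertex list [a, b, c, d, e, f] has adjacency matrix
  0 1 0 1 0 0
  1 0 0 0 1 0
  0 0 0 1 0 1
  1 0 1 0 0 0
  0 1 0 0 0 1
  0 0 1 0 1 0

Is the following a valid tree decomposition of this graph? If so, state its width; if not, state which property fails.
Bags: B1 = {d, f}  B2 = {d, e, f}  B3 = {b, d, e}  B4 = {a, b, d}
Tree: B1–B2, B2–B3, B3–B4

No — vertex c appears in no bag.

A tree decomposition must satisfy three properties: every vertex lies in some bag; for every edge, both endpoints lie together in some bag; and for every vertex, the bags containing it form a connected subtree. Here vertex c appears in no bag, so the decomposition is invalid.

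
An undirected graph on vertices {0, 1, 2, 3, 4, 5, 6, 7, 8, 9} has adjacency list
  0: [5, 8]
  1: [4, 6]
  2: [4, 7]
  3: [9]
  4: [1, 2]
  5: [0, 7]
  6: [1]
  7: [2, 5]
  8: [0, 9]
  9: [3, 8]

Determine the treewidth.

1

A width-1 tree decomposition is:
Bags: B1 = {1, 6}  B2 = {1, 4}  B3 = {2, 4}  B4 = {2, 7}  B5 = {5, 7}  B6 = {0, 5}  B7 = {0, 8}  B8 = {8, 9}  B9 = {3, 9}
Tree: B1–B2, B2–B3, B3–B4, B4–B5, B5–B6, B6–B7, B7–B8, B8–B9
Every bag has size at most 2, so the width is 2 − 1 = 1 and tw(G) ≤ 1. Any graph with an edge has treewidth ≥ 1, and G has the edge 6–1. The upper and lower bounds meet at 1, so that is the treewidth.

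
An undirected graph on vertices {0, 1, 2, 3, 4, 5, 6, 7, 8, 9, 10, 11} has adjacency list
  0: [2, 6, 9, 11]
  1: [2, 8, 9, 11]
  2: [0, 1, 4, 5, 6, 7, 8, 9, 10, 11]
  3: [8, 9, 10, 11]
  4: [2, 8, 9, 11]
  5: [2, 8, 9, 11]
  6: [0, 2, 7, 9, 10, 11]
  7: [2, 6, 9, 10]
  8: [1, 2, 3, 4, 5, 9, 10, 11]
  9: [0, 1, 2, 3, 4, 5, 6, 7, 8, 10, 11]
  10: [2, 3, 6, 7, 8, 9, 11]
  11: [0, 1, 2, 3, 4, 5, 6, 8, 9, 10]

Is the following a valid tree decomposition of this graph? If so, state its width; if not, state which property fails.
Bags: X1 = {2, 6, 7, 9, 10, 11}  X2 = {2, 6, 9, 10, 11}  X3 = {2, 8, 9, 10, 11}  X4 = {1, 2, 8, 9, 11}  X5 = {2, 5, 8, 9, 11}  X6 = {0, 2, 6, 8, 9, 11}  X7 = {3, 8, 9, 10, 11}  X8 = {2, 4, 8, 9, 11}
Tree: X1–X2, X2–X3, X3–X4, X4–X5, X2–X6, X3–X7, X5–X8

No — bags containing vertex 8 are not connected in the tree.

A tree decomposition must satisfy three properties: every vertex lies in some bag; for every edge, both endpoints lie together in some bag; and for every vertex, the bags containing it form a connected subtree. Here bags containing vertex 8 are not connected in the tree, so the decomposition is invalid.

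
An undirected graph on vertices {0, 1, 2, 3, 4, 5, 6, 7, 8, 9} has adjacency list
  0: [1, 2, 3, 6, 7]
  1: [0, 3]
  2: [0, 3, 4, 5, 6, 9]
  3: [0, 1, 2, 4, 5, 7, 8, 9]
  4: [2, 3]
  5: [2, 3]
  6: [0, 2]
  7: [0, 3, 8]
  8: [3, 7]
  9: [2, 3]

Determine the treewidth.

2

A width-2 tree decomposition is:
Bags: B1 = {0, 2, 6}  B2 = {0, 2, 3}  B3 = {2, 3, 5}  B4 = {2, 3, 4}  B5 = {2, 3, 9}  B6 = {0, 3, 7}  B7 = {3, 7, 8}  B8 = {0, 1, 3}
Tree: B1–B2, B2–B3, B2–B4, B2–B5, B2–B6, B6–B7, B2–B8
Every bag has size at most 3, so the width is 3 − 1 = 2 and tw(G) ≤ 2. On the other hand G contains the 3-clique {3, 7, 8}. A clique must lie in a single bag of any decomposition, so no decomposition can have width below 2. Combining the bounds, tw(G) = 2.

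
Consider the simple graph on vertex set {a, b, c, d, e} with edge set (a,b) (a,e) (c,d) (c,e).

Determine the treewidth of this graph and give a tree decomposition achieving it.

The largest bag has 2 vertices, giving width 1; this decomposition certifies tw(G) ≤ 1. G has an edge, so its treewidth is at least 1. Combining the bounds, tw(G) = 1.

Treewidth 1.
One such decomposition:
Bags: B1 = {c, d}  B2 = {c, e}  B3 = {a, e}  B4 = {a, b}
Tree: B1–B2, B2–B3, B3–B4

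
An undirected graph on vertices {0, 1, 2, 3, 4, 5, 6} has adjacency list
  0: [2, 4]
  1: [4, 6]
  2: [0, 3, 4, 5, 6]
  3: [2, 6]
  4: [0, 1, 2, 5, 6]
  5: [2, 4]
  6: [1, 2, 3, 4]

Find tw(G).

2

A width-2 tree decomposition is:
Bags: B1 = {2, 4, 6}  B2 = {0, 2, 4}  B3 = {2, 4, 5}  B4 = {1, 4, 6}  B5 = {2, 3, 6}
Tree: B1–B2, B2–B3, B1–B4, B1–B5
The largest bag has 3 vertices, giving width 2; this decomposition certifies tw(G) ≤ 2. For the lower bound, the 3 vertices {1, 4, 6} are pairwise adjacent, and any tree decomposition puts a clique entirely inside one bag — forcing width ≥ 2. The upper and lower bounds meet at 2, so that is the treewidth.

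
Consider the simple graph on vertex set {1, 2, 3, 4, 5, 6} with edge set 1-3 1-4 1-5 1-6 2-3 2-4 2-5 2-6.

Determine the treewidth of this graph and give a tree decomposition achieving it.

Every bag has size at most 3, so the width is 3 − 1 = 2 and tw(G) ≤ 2. For the lower bound, G contains the cycle 4–2–5–1–4, so G is not a forest; only forests have treewidth ≤ 1, hence tw(G) ≥ 2. Therefore the treewidth is 2.

Treewidth 2.
One such decomposition:
Bags: B1 = {1, 2, 4}  B2 = {1, 2, 5}  B3 = {1, 2, 3}  B4 = {1, 2, 6}
Tree: B1–B2, B2–B3, B3–B4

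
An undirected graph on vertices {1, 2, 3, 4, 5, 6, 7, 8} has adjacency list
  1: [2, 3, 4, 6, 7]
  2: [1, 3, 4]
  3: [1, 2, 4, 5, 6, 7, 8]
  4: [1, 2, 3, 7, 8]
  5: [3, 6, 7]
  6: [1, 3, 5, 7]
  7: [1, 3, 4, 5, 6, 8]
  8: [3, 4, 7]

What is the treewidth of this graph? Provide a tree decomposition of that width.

Each bag holds 4 vertices, so the decomposition has width 3, which upper-bounds the treewidth. Conversely, {1, 2, 3, 4} is a clique of size 4, and the vertices of any clique must share a bag in every tree decomposition; so some bag has ≥ 4 vertices and tw(G) ≥ 3. Combining the bounds, tw(G) = 3.

Treewidth 3.
One such decomposition:
Bags: B1 = {1, 3, 4, 7}  B2 = {3, 4, 7, 8}  B3 = {1, 3, 6, 7}  B4 = {3, 5, 6, 7}  B5 = {1, 2, 3, 4}
Tree: B1–B2, B1–B3, B3–B4, B1–B5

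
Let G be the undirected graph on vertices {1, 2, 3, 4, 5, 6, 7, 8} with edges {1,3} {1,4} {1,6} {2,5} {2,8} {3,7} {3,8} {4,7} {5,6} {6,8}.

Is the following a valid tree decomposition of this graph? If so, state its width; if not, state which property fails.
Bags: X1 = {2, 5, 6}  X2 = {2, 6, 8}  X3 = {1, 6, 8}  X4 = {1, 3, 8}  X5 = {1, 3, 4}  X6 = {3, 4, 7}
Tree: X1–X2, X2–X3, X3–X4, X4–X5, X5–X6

Yes; width 2.

Vertex coverage: the bags together contain {1, 2, 3, 4, 5, 6, 7, 8}, the full vertex set. Edge coverage: each edge of G has both endpoints in at least one bag. Running intersection: for every vertex, the bags containing it form a connected subtree. All three properties hold, so this is a valid tree decomposition of width max|bag| − 1 = 2, and hence tw(G) ≤ 2.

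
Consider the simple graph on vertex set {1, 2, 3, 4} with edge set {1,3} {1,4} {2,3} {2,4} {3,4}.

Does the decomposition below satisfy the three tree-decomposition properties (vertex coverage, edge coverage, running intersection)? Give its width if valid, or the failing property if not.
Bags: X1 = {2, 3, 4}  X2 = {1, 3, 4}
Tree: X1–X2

Vertex coverage: the bags together contain {1, 2, 3, 4}, the full vertex set. Edge coverage: each edge of G has both endpoints in at least one bag. Running intersection: for every vertex, the bags containing it form a connected subtree. All three properties hold, so this is a valid tree decomposition of width max|bag| − 1 = 2, and hence tw(G) ≤ 2.

Yes; width 2.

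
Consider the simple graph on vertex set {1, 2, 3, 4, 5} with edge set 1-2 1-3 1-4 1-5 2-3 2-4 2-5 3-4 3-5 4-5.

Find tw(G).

4

A width-4 tree decomposition is:
Bags: B1 = {1, 2, 3, 4, 5}
Tree: (single bag)
With just one bag of size 5, the width is 5 − 1 = 4, so tw(G) ≤ 4. On the other hand G contains the 5-clique {1, 2, 3, 4, 5}. A clique must lie in a single bag of any decomposition, so no decomposition can have width below 4. Combining the bounds, tw(G) = 4.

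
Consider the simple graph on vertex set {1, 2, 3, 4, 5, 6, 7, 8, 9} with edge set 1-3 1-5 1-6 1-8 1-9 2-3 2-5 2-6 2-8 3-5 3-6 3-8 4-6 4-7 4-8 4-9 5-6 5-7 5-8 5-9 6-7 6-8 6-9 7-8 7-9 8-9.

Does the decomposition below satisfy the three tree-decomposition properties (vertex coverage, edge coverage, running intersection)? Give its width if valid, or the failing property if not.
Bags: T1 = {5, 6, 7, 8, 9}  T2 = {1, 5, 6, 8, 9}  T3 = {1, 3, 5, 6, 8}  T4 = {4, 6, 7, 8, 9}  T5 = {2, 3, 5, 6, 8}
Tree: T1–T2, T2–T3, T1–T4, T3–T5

Checking the three conditions: (i) the bags cover all of {1, 2, 3, 4, 5, 6, 7, 8, 9}; (ii) for each edge, some bag contains both endpoints; (iii) the bags containing any fixed vertex form a subtree. All hold, so the decomposition is valid with width 5 − 1 = 4.

Yes; width 4.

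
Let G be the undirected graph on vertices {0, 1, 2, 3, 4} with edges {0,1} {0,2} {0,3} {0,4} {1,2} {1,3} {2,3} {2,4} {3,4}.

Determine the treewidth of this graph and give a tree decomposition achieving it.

Treewidth 3.
Bags: B1 = {0, 1, 2, 3}  B2 = {0, 2, 3, 4}
Tree: B1–B2

Each bag holds 4 vertices, so the decomposition has width 3, which upper-bounds the treewidth. For the lower bound, the 4 vertices {0, 1, 2, 3} are pairwise adjacent, and any tree decomposition puts a clique entirely inside one bag — forcing width ≥ 3. Combining the bounds, tw(G) = 3.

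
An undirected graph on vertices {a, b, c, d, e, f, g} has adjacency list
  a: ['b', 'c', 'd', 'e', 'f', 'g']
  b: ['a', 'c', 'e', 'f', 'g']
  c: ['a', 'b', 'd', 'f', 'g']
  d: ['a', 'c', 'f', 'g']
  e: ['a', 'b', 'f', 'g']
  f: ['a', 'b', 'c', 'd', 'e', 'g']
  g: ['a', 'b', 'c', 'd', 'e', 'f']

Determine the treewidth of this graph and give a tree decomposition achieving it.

Treewidth 4.
Bags: B1 = {a, b, c, f, g}  B2 = {a, c, d, f, g}  B3 = {a, b, e, f, g}
Tree: B1–B2, B1–B3

The largest bag has 5 vertices, giving width 4; this decomposition certifies tw(G) ≤ 4. On the other hand G contains the 5-clique {a, b, e, f, g}. A clique must lie in a single bag of any decomposition, so no decomposition can have width below 4. Hence tw(G) = 4 exactly.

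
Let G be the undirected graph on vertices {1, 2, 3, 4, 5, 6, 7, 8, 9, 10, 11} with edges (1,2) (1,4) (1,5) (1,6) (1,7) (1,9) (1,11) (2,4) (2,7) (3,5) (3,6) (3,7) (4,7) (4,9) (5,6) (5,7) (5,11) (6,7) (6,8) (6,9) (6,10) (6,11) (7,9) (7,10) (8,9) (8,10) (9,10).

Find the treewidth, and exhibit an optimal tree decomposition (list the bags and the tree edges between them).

Every bag has size at most 4, so the width is 4 − 1 = 3 and tw(G) ≤ 3. Conversely, {1, 2, 4, 7} is a clique of size 4, and the vertices of any clique must share a bag in every tree decomposition; so some bag has ≥ 4 vertices and tw(G) ≥ 3. The upper and lower bounds meet at 3, so that is the treewidth.

Treewidth 3.
One such decomposition:
Bags: B1 = {1, 6, 7, 9}  B2 = {6, 7, 9, 10}  B3 = {1, 4, 7, 9}  B4 = {1, 2, 4, 7}  B5 = {1, 5, 6, 7}  B6 = {6, 8, 9, 10}  B7 = {1, 5, 6, 11}  B8 = {3, 5, 6, 7}
Tree: B1–B2, B1–B3, B3–B4, B1–B5, B2–B6, B5–B7, B5–B8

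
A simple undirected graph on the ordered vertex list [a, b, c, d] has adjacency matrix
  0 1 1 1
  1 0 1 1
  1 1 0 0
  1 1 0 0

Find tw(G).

2

A width-2 tree decomposition is:
Bags: B1 = {a, b, c}  B2 = {a, b, d}
Tree: B1–B2
The largest bag has 3 vertices, giving width 2; this decomposition certifies tw(G) ≤ 2. For the lower bound, the 3 vertices {a, b, d} are pairwise adjacent, and any tree decomposition puts a clique entirely inside one bag — forcing width ≥ 2. Combining the bounds, tw(G) = 2.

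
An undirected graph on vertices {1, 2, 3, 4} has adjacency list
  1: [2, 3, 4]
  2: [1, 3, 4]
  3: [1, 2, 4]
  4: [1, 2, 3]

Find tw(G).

3

A width-3 tree decomposition is:
Bags: B1 = {1, 2, 3, 4}
Tree: (single bag)
A single bag containing all 4 vertices is trivially a valid decomposition of width 3. For the lower bound, the 4 vertices {1, 2, 3, 4} are pairwise adjacent, and any tree decomposition puts a clique entirely inside one bag — forcing width ≥ 3. Combining the bounds, tw(G) = 3.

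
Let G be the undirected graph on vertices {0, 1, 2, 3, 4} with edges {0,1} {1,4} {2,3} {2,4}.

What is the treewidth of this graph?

1

A width-1 tree decomposition is:
Bags: B1 = {0, 1}  B2 = {1, 4}  B3 = {2, 4}  B4 = {2, 3}
Tree: B1–B2, B2–B3, B3–B4
The largest bag has 2 vertices, giving width 1; this decomposition certifies tw(G) ≤ 1. Any graph with an edge has treewidth ≥ 1, and G has the edge 0–1. Combining the bounds, tw(G) = 1.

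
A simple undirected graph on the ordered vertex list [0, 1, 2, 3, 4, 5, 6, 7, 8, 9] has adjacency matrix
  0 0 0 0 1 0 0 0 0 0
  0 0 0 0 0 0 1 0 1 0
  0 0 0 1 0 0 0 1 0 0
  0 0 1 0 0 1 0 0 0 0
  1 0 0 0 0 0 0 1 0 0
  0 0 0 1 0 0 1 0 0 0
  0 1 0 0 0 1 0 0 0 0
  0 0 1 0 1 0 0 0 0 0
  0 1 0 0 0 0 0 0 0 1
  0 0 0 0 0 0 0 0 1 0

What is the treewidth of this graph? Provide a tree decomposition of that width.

Treewidth 1.
One such decomposition:
Bags: B1 = {8, 9}  B2 = {1, 8}  B3 = {1, 6}  B4 = {5, 6}  B5 = {3, 5}  B6 = {2, 3}  B7 = {2, 7}  B8 = {4, 7}  B9 = {0, 4}
Tree: B1–B2, B2–B3, B3–B4, B4–B5, B5–B6, B6–B7, B7–B8, B8–B9

Every bag has size at most 2, so the width is 2 − 1 = 1 and tw(G) ≤ 1. Since G has at least one edge (e.g. 9–8), it is not an edgeless graph, so tw(G) ≥ 1. Hence tw(G) = 1 exactly.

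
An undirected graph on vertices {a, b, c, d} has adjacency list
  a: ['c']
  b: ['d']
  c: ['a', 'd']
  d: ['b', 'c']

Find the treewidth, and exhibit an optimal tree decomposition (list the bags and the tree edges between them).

Treewidth 1.
One such decomposition:
Bags: B1 = {b, d}  B2 = {c, d}  B3 = {a, c}
Tree: B1–B2, B2–B3

The largest bag has 2 vertices, giving width 1; this decomposition certifies tw(G) ≤ 1. Since G has at least one edge (e.g. b–d), it is not an edgeless graph, so tw(G) ≥ 1. The upper and lower bounds meet at 1, so that is the treewidth.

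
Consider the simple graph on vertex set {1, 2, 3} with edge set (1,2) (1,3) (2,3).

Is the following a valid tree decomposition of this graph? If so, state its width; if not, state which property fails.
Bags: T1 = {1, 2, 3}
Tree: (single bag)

Yes; width 2.

Every vertex of G appears in some bag (union = {1, 2, 3}); every edge is covered by a bag; and for each vertex v the set of bags containing v is connected in the bag tree. The decomposition is therefore valid. The largest bag has 3 vertices, so the width is 2.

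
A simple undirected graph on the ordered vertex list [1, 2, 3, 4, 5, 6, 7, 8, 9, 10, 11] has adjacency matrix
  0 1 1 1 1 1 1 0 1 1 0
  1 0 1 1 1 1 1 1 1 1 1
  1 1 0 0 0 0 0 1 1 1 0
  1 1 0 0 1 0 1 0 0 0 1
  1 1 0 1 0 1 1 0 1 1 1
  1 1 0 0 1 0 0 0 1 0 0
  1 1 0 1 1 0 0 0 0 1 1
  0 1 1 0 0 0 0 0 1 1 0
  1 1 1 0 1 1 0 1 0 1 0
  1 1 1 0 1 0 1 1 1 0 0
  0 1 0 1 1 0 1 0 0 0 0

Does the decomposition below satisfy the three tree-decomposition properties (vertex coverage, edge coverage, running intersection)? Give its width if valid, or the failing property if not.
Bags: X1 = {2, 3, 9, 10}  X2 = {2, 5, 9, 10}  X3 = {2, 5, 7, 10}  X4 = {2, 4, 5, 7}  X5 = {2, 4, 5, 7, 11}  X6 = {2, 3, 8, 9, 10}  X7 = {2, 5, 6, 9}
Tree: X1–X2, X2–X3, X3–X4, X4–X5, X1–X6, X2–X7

No — vertex 1 appears in no bag.

A tree decomposition must satisfy three properties: every vertex lies in some bag; for every edge, both endpoints lie together in some bag; and for every vertex, the bags containing it form a connected subtree. Here vertex 1 appears in no bag, so the decomposition is invalid.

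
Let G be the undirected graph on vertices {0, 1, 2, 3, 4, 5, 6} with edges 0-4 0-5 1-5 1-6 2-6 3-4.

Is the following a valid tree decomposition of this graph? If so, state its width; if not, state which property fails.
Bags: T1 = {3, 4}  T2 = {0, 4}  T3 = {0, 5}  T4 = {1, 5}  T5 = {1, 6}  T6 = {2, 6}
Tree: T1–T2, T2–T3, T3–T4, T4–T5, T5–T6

Checking the three conditions: (i) the bags cover all of {0, 1, 2, 3, 4, 5, 6}; (ii) for each edge, some bag contains both endpoints; (iii) the bags containing any fixed vertex form a subtree. All hold, so the decomposition is valid with width 2 − 1 = 1.

Yes; width 1.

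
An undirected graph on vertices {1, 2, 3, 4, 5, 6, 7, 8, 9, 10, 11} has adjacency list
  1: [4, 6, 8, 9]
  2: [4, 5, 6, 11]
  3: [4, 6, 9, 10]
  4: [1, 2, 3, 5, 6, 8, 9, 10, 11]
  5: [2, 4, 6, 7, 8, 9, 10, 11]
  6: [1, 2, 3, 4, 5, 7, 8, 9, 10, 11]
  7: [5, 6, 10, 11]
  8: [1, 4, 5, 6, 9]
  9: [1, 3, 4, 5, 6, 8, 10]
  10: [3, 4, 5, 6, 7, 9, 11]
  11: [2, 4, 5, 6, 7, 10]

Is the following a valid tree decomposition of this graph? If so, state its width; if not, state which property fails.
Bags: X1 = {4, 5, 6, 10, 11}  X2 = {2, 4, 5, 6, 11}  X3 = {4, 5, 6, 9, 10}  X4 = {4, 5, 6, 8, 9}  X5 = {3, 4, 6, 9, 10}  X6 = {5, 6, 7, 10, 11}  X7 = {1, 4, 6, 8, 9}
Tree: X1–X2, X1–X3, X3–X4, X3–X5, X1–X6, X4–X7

Every vertex of G appears in some bag (union = {1, 2, 3, 4, 5, 6, 7, 8, 9, 10, 11}); every edge is covered by a bag; and for each vertex v the set of bags containing v is connected in the bag tree. The decomposition is therefore valid. The largest bag has 5 vertices, so the width is 4.

Yes; width 4.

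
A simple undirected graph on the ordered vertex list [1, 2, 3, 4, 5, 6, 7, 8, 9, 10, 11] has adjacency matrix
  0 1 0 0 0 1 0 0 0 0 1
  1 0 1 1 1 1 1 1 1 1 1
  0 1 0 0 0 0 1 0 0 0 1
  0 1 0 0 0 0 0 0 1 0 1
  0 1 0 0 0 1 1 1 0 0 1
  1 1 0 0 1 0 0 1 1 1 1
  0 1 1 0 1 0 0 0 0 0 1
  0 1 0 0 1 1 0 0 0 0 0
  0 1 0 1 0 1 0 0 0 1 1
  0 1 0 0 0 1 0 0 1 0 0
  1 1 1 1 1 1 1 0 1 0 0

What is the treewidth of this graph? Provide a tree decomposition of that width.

Every bag has size at most 4, so the width is 4 − 1 = 3 and tw(G) ≤ 3. On the other hand G contains the 4-clique {2, 5, 6, 8}. A clique must lie in a single bag of any decomposition, so no decomposition can have width below 3. Therefore the treewidth is 3.

Treewidth 3.
One optimal decomposition is:
Bags: B1 = {1, 2, 6, 11}  B2 = {2, 5, 6, 11}  B3 = {2, 5, 7, 11}  B4 = {2, 6, 9, 11}  B5 = {2, 3, 7, 11}  B6 = {2, 4, 9, 11}  B7 = {2, 6, 9, 10}  B8 = {2, 5, 6, 8}
Tree: B1–B2, B2–B3, B1–B4, B3–B5, B4–B6, B4–B7, B2–B8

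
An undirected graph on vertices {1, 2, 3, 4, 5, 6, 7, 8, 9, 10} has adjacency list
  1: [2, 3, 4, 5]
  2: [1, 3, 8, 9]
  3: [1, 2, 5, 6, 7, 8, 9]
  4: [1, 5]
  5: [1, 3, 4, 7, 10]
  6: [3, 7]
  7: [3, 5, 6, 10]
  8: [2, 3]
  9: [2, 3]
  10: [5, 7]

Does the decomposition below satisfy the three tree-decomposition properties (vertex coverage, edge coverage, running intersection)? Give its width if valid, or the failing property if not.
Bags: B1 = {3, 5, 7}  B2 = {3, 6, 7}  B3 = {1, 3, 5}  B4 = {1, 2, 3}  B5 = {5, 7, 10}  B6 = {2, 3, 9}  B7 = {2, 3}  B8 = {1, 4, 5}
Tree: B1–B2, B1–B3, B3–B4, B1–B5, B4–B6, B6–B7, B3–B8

A tree decomposition must satisfy three properties: every vertex lies in some bag; for every edge, both endpoints lie together in some bag; and for every vertex, the bags containing it form a connected subtree. Here vertex 8 appears in no bag, so the decomposition is invalid.

No — vertex 8 appears in no bag.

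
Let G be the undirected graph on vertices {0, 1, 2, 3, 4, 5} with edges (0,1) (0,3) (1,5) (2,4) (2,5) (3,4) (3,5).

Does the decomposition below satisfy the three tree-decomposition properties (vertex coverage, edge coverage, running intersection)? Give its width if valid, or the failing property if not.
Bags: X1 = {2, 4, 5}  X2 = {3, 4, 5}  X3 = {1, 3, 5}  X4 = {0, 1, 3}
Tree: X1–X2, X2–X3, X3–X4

Checking the three conditions: (i) the bags cover all of {0, 1, 2, 3, 4, 5}; (ii) for each edge, some bag contains both endpoints; (iii) the bags containing any fixed vertex form a subtree. All hold, so the decomposition is valid with width 3 − 1 = 2.

Yes; width 2.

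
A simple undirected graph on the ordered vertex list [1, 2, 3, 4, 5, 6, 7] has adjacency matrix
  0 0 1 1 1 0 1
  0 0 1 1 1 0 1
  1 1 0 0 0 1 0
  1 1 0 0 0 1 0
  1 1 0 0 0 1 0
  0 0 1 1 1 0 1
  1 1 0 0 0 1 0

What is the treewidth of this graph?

3

A width-3 tree decomposition is:
Bags: B1 = {1, 2, 6, 7}  B2 = {1, 2, 5, 6}  B3 = {1, 2, 4, 6}  B4 = {1, 2, 3, 6}
Tree: B1–B2, B2–B3, B3–B4
Each bag holds 4 vertices, so the decomposition has width 3, which upper-bounds the treewidth. For the lower bound: the 4 vertex sets {1,7}, {2,5}, {6}, {4} are disjoint, each induces a connected subgraph, and every pair is joined by at least one edge of G. Contracting each set to a single vertex therefore yields K_{4} as a minor, and since treewidth is minor-monotone, tw(G) ≥ tw(K_{4}) = 3. Therefore the treewidth is 3.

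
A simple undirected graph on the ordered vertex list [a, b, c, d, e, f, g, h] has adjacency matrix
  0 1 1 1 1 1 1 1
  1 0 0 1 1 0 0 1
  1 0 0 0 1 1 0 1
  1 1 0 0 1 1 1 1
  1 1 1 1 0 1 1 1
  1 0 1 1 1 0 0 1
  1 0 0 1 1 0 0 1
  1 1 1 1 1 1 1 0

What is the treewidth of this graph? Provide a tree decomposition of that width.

Treewidth 4.
Bags: B1 = {a, b, d, e, h}  B2 = {a, d, e, f, h}  B3 = {a, d, e, g, h}  B4 = {a, c, e, f, h}
Tree: B1–B2, B2–B3, B2–B4

Each bag holds 5 vertices, so the decomposition has width 4, which upper-bounds the treewidth. Conversely, {a, d, e, g, h} is a clique of size 5, and the vertices of any clique must share a bag in every tree decomposition; so some bag has ≥ 5 vertices and tw(G) ≥ 4. The upper and lower bounds meet at 4, so that is the treewidth.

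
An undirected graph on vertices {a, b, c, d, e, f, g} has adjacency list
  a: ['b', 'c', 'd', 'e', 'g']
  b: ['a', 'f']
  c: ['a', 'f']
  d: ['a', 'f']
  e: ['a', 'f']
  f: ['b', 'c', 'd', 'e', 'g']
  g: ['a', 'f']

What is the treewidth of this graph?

A width-2 tree decomposition is:
Bags: B1 = {a, d, f}  B2 = {a, b, f}  B3 = {a, c, f}  B4 = {a, f, g}  B5 = {a, e, f}
Tree: B1–B2, B2–B3, B3–B4, B4–B5
Each bag holds 3 vertices, so the decomposition has width 2, which upper-bounds the treewidth. For the lower bound, G contains the cycle a–d–f–b–a, so G is not a forest; only forests have treewidth ≤ 1, hence tw(G) ≥ 2. The upper and lower bounds meet at 2, so that is the treewidth.

2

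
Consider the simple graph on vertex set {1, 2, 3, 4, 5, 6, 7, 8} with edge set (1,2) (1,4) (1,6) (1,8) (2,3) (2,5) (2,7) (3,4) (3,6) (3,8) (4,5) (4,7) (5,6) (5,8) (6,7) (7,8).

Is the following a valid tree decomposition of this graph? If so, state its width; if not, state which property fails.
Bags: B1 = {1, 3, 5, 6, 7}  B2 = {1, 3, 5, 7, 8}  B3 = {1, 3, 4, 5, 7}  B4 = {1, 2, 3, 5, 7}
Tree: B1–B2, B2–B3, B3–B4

Every vertex of G appears in some bag (union = {1, 2, 3, 4, 5, 6, 7, 8}); every edge is covered by a bag; and for each vertex v the set of bags containing v is connected in the bag tree. The decomposition is therefore valid. The largest bag has 5 vertices, so the width is 4.

Yes; width 4.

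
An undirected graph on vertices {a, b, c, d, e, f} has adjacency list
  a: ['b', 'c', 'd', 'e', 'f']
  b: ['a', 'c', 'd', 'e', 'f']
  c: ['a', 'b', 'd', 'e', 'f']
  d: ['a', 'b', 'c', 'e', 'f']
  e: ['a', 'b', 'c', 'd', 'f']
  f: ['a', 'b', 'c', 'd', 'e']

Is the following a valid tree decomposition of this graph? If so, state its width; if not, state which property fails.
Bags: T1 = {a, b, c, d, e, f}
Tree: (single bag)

Vertex coverage: the bags together contain {a, b, c, d, e, f}, the full vertex set. Edge coverage: each edge of G has both endpoints in at least one bag. Running intersection: for every vertex, the bags containing it form a connected subtree. All three properties hold, so this is a valid tree decomposition of width max|bag| − 1 = 5, and hence tw(G) ≤ 5.

Yes; width 5.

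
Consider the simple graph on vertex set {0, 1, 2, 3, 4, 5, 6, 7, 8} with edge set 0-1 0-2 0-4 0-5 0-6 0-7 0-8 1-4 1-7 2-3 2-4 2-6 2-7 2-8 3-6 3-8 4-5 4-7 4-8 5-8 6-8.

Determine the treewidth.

3

A width-3 tree decomposition is:
Bags: B1 = {0, 2, 4, 8}  B2 = {0, 2, 4, 7}  B3 = {0, 2, 6, 8}  B4 = {0, 1, 4, 7}  B5 = {2, 3, 6, 8}  B6 = {0, 4, 5, 8}
Tree: B1–B2, B1–B3, B2–B4, B3–B5, B1–B6
Every bag has size at most 4, so the width is 4 − 1 = 3 and tw(G) ≤ 3. For the lower bound, the 4 vertices {0, 1, 4, 7} are pairwise adjacent, and any tree decomposition puts a clique entirely inside one bag — forcing width ≥ 3. Therefore the treewidth is 3.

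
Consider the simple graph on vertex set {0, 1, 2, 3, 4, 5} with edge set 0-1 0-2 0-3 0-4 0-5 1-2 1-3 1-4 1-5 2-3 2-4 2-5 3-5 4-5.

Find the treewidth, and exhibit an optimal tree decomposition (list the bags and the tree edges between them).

Each bag holds 5 vertices, so the decomposition has width 4, which upper-bounds the treewidth. Conversely, {0, 1, 2, 3, 5} is a clique of size 5, and the vertices of any clique must share a bag in every tree decomposition; so some bag has ≥ 5 vertices and tw(G) ≥ 4. Therefore the treewidth is 4.

Treewidth 4.
One optimal decomposition is:
Bags: B1 = {0, 1, 2, 4, 5}  B2 = {0, 1, 2, 3, 5}
Tree: B1–B2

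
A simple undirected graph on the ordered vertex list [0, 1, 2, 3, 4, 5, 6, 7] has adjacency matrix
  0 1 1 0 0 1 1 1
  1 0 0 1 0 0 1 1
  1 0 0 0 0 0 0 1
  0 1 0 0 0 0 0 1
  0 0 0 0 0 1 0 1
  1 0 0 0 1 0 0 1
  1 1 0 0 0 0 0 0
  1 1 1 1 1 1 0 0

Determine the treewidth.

2

A width-2 tree decomposition is:
Bags: B1 = {4, 5, 7}  B2 = {0, 5, 7}  B3 = {0, 1, 7}  B4 = {0, 2, 7}  B5 = {1, 3, 7}  B6 = {0, 1, 6}
Tree: B1–B2, B2–B3, B2–B4, B3–B5, B3–B6
Each bag holds 3 vertices, so the decomposition has width 2, which upper-bounds the treewidth. On the other hand G contains the 3-clique {0, 1, 6}. A clique must lie in a single bag of any decomposition, so no decomposition can have width below 2. Therefore the treewidth is 2.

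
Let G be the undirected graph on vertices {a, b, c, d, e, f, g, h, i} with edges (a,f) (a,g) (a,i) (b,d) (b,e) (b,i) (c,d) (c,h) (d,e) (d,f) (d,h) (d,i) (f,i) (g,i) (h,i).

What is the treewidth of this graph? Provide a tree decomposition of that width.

Treewidth 2.
Bags: B1 = {d, h, i}  B2 = {b, d, i}  B3 = {d, f, i}  B4 = {b, d, e}  B5 = {a, f, i}  B6 = {a, g, i}  B7 = {c, d, h}
Tree: B1–B2, B1–B3, B2–B4, B3–B5, B5–B6, B1–B7

The largest bag has 3 vertices, giving width 2; this decomposition certifies tw(G) ≤ 2. For the lower bound, the 3 vertices {b, d, e} are pairwise adjacent, and any tree decomposition puts a clique entirely inside one bag — forcing width ≥ 2. Combining the bounds, tw(G) = 2.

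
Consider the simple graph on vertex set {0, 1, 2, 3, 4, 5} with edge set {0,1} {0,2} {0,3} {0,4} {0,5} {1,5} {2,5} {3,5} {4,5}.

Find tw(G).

2

A width-2 tree decomposition is:
Bags: B1 = {0, 1, 5}  B2 = {0, 2, 5}  B3 = {0, 3, 5}  B4 = {0, 4, 5}
Tree: B1–B2, B1–B3, B2–B4
Each bag holds 3 vertices, so the decomposition has width 2, which upper-bounds the treewidth. Conversely, {0, 1, 5} is a clique of size 3, and the vertices of any clique must share a bag in every tree decomposition; so some bag has ≥ 3 vertices and tw(G) ≥ 2. The upper and lower bounds meet at 2, so that is the treewidth.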